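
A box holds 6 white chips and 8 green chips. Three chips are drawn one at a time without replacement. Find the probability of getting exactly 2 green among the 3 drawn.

6/13

One ordering (green drawn first) has probability 8/14 × 7/13 × 6/12 = 336/2184 = 2/13.
There are C(3,2) = 3 such orderings, each equally likely, so P = 3 × 2/13 = 6/13.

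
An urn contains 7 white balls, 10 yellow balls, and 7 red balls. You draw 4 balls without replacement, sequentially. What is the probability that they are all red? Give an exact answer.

5/1518

P(all red) = 7/24 × 6/23 × 5/22 × 4/21 = 840/255024 = 5/1518.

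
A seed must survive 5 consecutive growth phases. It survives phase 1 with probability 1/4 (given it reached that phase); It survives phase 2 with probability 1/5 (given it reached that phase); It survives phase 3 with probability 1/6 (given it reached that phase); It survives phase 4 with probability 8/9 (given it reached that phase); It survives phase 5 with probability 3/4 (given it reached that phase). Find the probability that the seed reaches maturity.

Each stage is reached only if all earlier stages succeed, so
P = 1/4 × 1/5 × 1/6 × 8/9 × 3/4 = 24/4320 = 1/180.

1/180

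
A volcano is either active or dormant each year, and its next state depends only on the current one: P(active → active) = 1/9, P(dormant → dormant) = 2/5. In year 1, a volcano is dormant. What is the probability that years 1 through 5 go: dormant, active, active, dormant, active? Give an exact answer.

Year 1 is given. For each transition, use the conditional probability from the current state:
P(active | dormant) = 3/5; P(active | active) = 1/9; P(dormant | active) = 8/9; P(active | dormant) = 3/5.
P = 3/5 × 1/9 × 8/9 × 3/5 = 72/2025 = 8/225.

8/225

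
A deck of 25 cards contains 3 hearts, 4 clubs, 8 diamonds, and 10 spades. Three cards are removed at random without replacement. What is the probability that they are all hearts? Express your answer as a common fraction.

1/2300

P(all hearts) = 3/25 × 2/24 × 1/23 = 6/13800 = 1/2300.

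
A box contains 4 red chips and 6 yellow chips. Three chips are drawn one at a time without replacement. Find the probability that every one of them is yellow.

1/6

P(every draw is yellow) = 6/10 × 5/9 × 4/8 = 120/720 = 1/6.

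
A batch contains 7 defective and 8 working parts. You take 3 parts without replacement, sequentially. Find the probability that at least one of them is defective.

P(no defective) = 8/15 × 7/14 × 6/13 = 336/2730 = 8/65.
P(at least one) = 1 − 8/65 = 57/65.

57/65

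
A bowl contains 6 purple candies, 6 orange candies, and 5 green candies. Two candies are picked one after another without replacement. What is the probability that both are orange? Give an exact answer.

15/136

P(all orange) = 6/17 × 5/16 = 30/272 = 15/136.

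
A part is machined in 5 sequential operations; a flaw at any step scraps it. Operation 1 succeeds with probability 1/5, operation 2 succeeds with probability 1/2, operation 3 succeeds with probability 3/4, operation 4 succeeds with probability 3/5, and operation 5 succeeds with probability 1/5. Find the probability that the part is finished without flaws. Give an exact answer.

9/1000

The events are sequential, so multiply the conditional probabilities:
P = 1/5 × 1/2 × 3/4 × 3/5 × 1/5 = 9/1000.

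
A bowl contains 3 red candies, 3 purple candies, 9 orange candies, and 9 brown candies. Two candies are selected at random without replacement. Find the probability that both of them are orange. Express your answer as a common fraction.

P(every draw is orange) = 9/24 × 8/23 = 72/552 = 3/23.

3/23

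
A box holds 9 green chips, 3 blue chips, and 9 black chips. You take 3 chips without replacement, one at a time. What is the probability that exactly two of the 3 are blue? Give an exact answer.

One ordering (blue drawn first) has probability 3/21 × 2/20 × 18/19 = 108/7980 = 9/665.
There are C(3,2) = 3 such orderings, each equally likely, so P = 3 × 9/665 = 27/665.

27/665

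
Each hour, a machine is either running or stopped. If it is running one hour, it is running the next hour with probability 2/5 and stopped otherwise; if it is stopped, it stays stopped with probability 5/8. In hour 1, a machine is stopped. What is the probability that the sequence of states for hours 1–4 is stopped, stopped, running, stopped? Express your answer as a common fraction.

Hour 1 is given. For each transition, use the conditional probability from the current state:
P(stopped | stopped) = 5/8; P(running | stopped) = 3/8; P(stopped | running) = 3/5.
P = 5/8 × 3/8 × 3/5 = 45/320 = 9/64.

9/64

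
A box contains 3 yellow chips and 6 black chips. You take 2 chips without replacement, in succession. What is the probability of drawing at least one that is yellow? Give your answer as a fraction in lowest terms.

7/12

P(no yellow) = 6/9 × 5/8 = 30/72 = 5/12.
P(at least one) = 1 − 5/12 = 7/12.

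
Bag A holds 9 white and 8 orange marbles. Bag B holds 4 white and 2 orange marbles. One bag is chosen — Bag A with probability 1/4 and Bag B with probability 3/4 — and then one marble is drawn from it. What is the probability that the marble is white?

From Bag A: P(white) = 9/17.
From Bag B: P(white) = 4/6.
Total probability = (1/4)(9/17) + (3/4)(4/6) = 43/68.

43/68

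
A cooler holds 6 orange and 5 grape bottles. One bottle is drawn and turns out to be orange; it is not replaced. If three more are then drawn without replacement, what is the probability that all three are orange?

1/12

After the first draw, 5 of the remaining 10 bottles are orange.
P = 5/10 × 4/9 × 3/8 = 60/720 = 1/12.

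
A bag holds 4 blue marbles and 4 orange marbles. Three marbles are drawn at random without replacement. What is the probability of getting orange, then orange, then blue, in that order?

1/7

Multiply the probability of each draw given the previous ones:
P = 4/8 × 3/7 × 4/6 = 48/336 = 1/7.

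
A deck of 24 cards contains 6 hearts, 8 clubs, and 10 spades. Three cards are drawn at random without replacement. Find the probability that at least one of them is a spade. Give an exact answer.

415/506

P(no spades) = 14/24 × 13/23 × 12/22 = 2184/12144 = 91/506.
P(at least one) = 1 − 91/506 = 415/506.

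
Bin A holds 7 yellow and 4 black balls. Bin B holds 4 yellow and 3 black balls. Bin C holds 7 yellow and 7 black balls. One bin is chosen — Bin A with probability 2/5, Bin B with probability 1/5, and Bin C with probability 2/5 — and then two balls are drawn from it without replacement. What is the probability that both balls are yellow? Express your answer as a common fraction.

7562/25025

From Bin A: P(both yellow) = (7/11)(6/10) = 21/55.
From Bin B: P(both yellow) = (4/7)(3/6) = 2/7.
From Bin C: P(both yellow) = (7/14)(6/13) = 3/13.
Total probability = (2/5)(21/55) + (1/5)(2/7) + (2/5)(3/13) = 7562/25025.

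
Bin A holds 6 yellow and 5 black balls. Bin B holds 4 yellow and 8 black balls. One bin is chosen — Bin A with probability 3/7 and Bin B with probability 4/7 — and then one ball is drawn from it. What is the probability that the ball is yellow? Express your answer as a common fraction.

14/33

From Bin A: P(yellow) = 6/11.
From Bin B: P(yellow) = 4/12.
Total probability = (3/7)(6/11) + (4/7)(4/12) = 14/33.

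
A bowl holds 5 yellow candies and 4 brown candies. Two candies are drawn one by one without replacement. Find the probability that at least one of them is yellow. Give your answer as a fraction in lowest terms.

5/6

P(no yellow) = 4/9 × 3/8 = 12/72 = 1/6.
P(at least one) = 1 − 1/6 = 5/6.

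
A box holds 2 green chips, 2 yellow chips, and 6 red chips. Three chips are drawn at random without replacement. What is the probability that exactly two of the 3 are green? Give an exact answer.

One ordering (green drawn first) has probability 2/10 × 1/9 × 8/8 = 16/720 = 1/45.
There are C(3,2) = 3 such orderings, each equally likely, so P = 3 × 1/45 = 1/15.

1/15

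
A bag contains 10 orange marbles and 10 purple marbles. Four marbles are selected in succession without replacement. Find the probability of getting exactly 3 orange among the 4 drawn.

One ordering (orange drawn first) has probability 10/20 × 9/19 × 8/18 × 10/17 = 7200/116280 = 20/323.
There are C(4,3) = 4 such orderings, each equally likely, so P = 4 × 20/323 = 80/323.

80/323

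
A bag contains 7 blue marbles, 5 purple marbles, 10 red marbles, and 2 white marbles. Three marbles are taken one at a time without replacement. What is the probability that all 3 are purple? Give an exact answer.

5/1012

P(every draw is purple) = 5/24 × 4/23 × 3/22 = 60/12144 = 5/1012.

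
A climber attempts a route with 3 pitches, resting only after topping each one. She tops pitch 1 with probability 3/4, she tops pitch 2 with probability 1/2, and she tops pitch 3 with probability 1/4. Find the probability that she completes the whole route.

3/32

Multiplying along the chain,
P = 3/4 × 1/2 × 1/4 = 3/32.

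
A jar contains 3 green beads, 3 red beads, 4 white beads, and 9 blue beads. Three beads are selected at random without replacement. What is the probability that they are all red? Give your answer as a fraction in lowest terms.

1/969

P(all red) = 3/19 × 2/18 × 1/17 = 6/5814 = 1/969.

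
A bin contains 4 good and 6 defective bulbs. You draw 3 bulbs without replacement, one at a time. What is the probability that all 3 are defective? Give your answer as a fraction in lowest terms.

1/6

P = 6/10 × 5/9 × 4/8 = 120/720 = 1/6.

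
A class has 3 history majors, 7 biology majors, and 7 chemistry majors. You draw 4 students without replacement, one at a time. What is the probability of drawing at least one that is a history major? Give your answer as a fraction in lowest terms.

197/340

P(no history majors) = 14/17 × 13/16 × 12/15 × 11/14 = 24024/57120 = 143/340.
P(at least one) = 1 − 143/340 = 197/340.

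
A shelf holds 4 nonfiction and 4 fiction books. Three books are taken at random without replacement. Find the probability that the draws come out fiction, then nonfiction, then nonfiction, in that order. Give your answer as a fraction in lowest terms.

1/7

Chain rule:
P = 4/8 × 4/7 × 3/6 = 48/336 = 1/7.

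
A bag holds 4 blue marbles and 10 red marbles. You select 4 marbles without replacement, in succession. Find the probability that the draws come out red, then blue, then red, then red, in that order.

Chain rule:
P = 10/14 × 4/13 × 9/12 × 8/11 = 2880/24024 = 120/1001.

120/1001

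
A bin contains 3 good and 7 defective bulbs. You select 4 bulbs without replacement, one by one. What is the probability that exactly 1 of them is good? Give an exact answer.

1/2

One ordering (good drawn first) has probability 3/10 × 7/9 × 6/8 × 5/7 = 630/5040 = 1/8.
There are C(4,1) = 4 such orderings, each equally likely, so P = 4 × 1/8 = 1/2.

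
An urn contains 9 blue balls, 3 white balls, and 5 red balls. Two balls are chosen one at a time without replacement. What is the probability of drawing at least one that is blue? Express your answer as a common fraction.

P(no blue) = 8/17 × 7/16 = 56/272 = 7/34.
P(at least one) = 1 − 7/34 = 27/34.

27/34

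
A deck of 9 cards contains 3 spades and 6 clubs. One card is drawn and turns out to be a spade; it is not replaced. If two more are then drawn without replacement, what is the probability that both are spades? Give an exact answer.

1/28

After the first draw, 2 of the remaining 8 cards are spades.
P = 2/8 × 1/7 = 2/56 = 1/28.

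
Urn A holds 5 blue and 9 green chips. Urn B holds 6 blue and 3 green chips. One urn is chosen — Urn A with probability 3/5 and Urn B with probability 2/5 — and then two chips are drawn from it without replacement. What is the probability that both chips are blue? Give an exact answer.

From Urn A: P(both blue) = (5/14)(4/13) = 10/91.
From Urn B: P(both blue) = (6/9)(5/8) = 5/12.
Total probability = (3/5)(10/91) + (2/5)(5/12) = 127/546.

127/546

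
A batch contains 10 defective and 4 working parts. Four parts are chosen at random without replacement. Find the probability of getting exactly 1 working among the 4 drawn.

480/1001

One ordering (working drawn first) has probability 4/14 × 10/13 × 9/12 × 8/11 = 2880/24024 = 120/1001.
There are C(4,1) = 4 such orderings, each equally likely, so P = 4 × 120/1001 = 480/1001.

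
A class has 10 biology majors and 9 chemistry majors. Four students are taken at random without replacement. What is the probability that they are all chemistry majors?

P = 9/19 × 8/18 × 7/17 × 6/16 = 3024/93024 = 21/646.

21/646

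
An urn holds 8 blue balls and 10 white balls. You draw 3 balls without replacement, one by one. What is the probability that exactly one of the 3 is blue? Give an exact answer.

15/34

One ordering (blue drawn first) has probability 8/18 × 10/17 × 9/16 = 720/4896 = 5/34.
There are C(3,1) = 3 such orderings, each equally likely, so P = 3 × 5/34 = 15/34.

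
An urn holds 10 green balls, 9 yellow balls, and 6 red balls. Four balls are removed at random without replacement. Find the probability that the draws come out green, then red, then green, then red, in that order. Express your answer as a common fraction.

9/1012

Multiply the probability of each draw given the previous ones:
P = 10/25 × 6/24 × 9/23 × 5/22 = 2700/303600 = 9/1012.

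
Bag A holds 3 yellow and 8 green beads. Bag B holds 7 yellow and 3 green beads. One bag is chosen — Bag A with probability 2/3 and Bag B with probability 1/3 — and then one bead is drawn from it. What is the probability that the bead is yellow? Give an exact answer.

137/330

From Bag A: P(yellow) = 3/11.
From Bag B: P(yellow) = 7/10.
Total probability = (2/3)(3/11) + (1/3)(7/10) = 137/330.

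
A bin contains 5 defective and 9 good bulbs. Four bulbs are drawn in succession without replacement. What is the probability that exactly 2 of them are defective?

360/1001

One ordering (defective drawn first) has probability 5/14 × 4/13 × 9/12 × 8/11 = 1440/24024 = 60/1001.
There are C(4,2) = 6 such orderings, each equally likely, so P = 6 × 60/1001 = 360/1001.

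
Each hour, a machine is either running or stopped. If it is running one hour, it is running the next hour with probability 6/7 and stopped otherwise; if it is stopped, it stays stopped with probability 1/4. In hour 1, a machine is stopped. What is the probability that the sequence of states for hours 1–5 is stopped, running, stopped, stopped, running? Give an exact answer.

Hour 1 is given. For each transition, use the conditional probability from the current state:
P(running | stopped) = 3/4; P(stopped | running) = 1/7; P(stopped | stopped) = 1/4; P(running | stopped) = 3/4.
P = 3/4 × 1/7 × 1/4 × 3/4 = 9/448.

9/448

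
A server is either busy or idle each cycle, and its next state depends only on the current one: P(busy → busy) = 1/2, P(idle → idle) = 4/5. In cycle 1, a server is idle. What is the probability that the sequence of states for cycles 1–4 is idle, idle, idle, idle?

64/125

Cycle 1 is given. For each transition, use the conditional probability from the current state:
P(idle | idle) = 4/5; P(idle | idle) = 4/5; P(idle | idle) = 4/5.
P = 4/5 × 4/5 × 4/5 = 64/125.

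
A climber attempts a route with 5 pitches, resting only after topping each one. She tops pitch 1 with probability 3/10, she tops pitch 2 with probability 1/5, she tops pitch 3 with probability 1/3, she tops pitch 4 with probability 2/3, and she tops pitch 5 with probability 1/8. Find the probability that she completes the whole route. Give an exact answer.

Each stage is reached only if all earlier stages succeed, so
P = 3/10 × 1/5 × 1/3 × 2/3 × 1/8 = 6/3600 = 1/600.

1/600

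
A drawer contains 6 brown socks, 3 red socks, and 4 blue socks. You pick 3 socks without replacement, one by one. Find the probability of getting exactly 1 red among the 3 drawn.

135/286

One ordering (red drawn first) has probability 3/13 × 10/12 × 9/11 = 270/1716 = 45/286.
There are C(3,1) = 3 such orderings, each equally likely, so P = 3 × 45/286 = 135/286.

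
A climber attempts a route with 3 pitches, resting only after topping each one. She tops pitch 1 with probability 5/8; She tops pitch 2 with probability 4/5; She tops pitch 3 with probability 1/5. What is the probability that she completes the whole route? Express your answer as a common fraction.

1/10

Multiplying along the chain,
P = 5/8 × 4/5 × 1/5 = 20/200 = 1/10.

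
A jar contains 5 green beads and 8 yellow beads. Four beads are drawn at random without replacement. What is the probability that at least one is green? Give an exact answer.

129/143

P(no green) = 8/13 × 7/12 × 6/11 × 5/10 = 1680/17160 = 14/143.
P(at least one) = 1 − 14/143 = 129/143.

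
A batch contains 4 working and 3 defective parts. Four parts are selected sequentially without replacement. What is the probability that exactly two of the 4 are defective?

One ordering (defective drawn first) has probability 3/7 × 2/6 × 4/5 × 3/4 = 72/840 = 3/35.
There are C(4,2) = 6 such orderings, each equally likely, so P = 6 × 3/35 = 18/35.

18/35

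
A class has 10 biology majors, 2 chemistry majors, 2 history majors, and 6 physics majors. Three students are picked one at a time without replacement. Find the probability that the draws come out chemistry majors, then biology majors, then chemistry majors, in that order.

1/342

Multiply the probability of each draw given the previous ones:
P = 2/20 × 10/19 × 1/18 = 20/6840 = 1/342.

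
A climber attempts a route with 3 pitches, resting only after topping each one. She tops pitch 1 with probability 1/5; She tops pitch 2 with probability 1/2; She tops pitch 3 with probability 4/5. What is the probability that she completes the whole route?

Each stage is reached only if all earlier stages succeed, so
P = 1/5 × 1/2 × 4/5 = 4/50 = 2/25.

2/25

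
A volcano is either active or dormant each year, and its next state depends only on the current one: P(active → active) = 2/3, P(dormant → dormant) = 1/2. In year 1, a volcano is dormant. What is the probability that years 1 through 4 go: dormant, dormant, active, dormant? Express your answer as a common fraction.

1/12

Year 1 is given. For each transition, use the conditional probability from the current state:
P(dormant | dormant) = 1/2; P(active | dormant) = 1/2; P(dormant | active) = 1/3.
P = 1/2 × 1/2 × 1/3 = 1/12.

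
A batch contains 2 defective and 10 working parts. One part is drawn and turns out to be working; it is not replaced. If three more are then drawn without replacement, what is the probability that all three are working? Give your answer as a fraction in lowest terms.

28/55

After the first draw, 9 of the remaining 11 parts are working.
P = 9/11 × 8/10 × 7/9 = 504/990 = 28/55.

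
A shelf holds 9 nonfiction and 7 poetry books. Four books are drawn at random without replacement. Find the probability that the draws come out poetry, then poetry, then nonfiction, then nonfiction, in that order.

Each draw changes the counts, so multiply the conditional probabilities along the sequence:
P = 7/16 × 6/15 × 9/14 × 8/13 = 3024/43680 = 9/130.

9/130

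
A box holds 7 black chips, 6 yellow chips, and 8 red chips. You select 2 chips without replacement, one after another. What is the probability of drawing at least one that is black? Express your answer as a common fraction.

P(no black) = 14/21 × 13/20 = 182/420 = 13/30.
P(at least one) = 1 − 13/30 = 17/30.

17/30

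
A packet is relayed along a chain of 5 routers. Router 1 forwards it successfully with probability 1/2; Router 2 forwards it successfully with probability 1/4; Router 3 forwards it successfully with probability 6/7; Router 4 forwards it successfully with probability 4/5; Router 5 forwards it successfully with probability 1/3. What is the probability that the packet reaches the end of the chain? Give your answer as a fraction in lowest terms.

1/35

The events are sequential, so multiply the conditional probabilities:
P = 1/2 × 1/4 × 6/7 × 4/5 × 1/3 = 24/840 = 1/35.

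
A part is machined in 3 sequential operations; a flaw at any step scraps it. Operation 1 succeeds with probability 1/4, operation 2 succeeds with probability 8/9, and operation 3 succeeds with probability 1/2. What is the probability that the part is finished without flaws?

1/9

Multiplying along the chain,
P = 1/4 × 8/9 × 1/2 = 8/72 = 1/9.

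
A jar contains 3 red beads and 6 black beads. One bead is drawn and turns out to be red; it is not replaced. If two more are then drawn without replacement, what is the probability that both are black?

After the first draw, 6 of the remaining 8 beads are black.
P = 6/8 × 5/7 = 30/56 = 15/28.

15/28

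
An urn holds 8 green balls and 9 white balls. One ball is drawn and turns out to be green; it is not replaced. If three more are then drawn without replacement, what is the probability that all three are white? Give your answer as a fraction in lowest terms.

With the first ball removed, 9 white remain out of 16.
P = 9/16 × 8/15 × 7/14 = 504/3360 = 3/20.

3/20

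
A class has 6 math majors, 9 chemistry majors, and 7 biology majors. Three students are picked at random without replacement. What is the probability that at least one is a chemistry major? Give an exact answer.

57/70

P(no chemistry majors) = 13/22 × 12/21 × 11/20 = 1716/9240 = 13/70.
P(at least one) = 1 − 13/70 = 57/70.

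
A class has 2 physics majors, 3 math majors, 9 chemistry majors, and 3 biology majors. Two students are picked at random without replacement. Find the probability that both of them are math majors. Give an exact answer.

P(every draw is a math major) = 3/17 × 2/16 = 6/272 = 3/136.

3/136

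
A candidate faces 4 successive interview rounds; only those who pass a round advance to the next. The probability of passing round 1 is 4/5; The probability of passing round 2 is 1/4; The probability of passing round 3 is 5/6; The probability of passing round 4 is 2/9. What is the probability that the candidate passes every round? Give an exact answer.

1/27

Each stage is reached only if all earlier stages succeed, so
P = 4/5 × 1/4 × 5/6 × 2/9 = 40/1080 = 1/27.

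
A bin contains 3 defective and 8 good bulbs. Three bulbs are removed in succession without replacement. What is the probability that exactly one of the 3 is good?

8/55

One ordering (good drawn first) has probability 8/11 × 3/10 × 2/9 = 48/990 = 8/165.
There are C(3,1) = 3 such orderings, each equally likely, so P = 3 × 8/165 = 8/55.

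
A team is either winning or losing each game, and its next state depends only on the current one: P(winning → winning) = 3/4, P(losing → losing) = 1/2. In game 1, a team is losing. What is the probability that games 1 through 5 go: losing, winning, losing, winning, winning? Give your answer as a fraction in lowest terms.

Game 1 is given. For each transition, use the conditional probability from the current state:
P(winning | losing) = 1/2; P(losing | winning) = 1/4; P(winning | losing) = 1/2; P(winning | winning) = 3/4.
P = 1/2 × 1/4 × 1/2 × 3/4 = 3/64.

3/64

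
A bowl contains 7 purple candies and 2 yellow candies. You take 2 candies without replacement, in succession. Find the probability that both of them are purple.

P = 7/9 × 6/8 = 42/72 = 7/12.

7/12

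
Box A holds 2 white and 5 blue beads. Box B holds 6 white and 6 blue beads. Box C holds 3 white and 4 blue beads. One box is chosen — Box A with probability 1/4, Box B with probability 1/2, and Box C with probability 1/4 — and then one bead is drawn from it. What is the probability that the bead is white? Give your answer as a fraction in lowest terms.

3/7

From Box A: P(white) = 2/7.
From Box B: P(white) = 6/12.
From Box C: P(white) = 3/7.
Total probability = (1/4)(2/7) + (1/2)(6/12) + (1/4)(3/7) = 3/7.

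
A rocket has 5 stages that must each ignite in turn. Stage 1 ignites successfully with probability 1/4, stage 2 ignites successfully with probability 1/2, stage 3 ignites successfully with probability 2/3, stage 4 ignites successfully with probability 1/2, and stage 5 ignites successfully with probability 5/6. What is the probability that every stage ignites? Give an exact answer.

The events are sequential, so multiply the conditional probabilities:
P = 1/4 × 1/2 × 2/3 × 1/2 × 5/6 = 10/288 = 5/144.

5/144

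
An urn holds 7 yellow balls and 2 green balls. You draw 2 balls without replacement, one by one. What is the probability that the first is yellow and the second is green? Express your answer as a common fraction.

7/36

Each draw changes the counts, so multiply the conditional probabilities along the sequence:
P = 7/9 × 2/8 = 14/72 = 7/36.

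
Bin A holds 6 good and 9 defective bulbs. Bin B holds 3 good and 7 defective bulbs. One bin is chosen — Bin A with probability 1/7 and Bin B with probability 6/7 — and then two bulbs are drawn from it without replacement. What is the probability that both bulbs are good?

19/245

From Bin A: P(both good) = (6/15)(5/14) = 1/7.
From Bin B: P(both good) = (3/10)(2/9) = 1/15.
Total probability = (1/7)(1/7) + (6/7)(1/15) = 19/245.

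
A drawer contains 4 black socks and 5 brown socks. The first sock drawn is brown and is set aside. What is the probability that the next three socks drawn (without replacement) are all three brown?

1/14

After the first draw, 4 of the remaining 8 socks are brown.
P = 4/8 × 3/7 × 2/6 = 24/336 = 1/14.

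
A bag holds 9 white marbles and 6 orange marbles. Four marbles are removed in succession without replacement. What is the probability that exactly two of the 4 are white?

One ordering (white drawn first) has probability 9/15 × 8/14 × 6/13 × 5/12 = 2160/32760 = 6/91.
There are C(4,2) = 6 such orderings, each equally likely, so P = 6 × 6/91 = 36/91.

36/91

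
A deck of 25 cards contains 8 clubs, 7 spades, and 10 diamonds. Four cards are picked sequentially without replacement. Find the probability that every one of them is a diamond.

P(all diamonds) = 10/25 × 9/24 × 8/23 × 7/22 = 5040/303600 = 21/1265.

21/1265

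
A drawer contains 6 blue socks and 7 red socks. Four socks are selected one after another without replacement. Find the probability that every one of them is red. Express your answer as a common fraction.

7/143

P(every draw is red) = 7/13 × 6/12 × 5/11 × 4/10 = 840/17160 = 7/143.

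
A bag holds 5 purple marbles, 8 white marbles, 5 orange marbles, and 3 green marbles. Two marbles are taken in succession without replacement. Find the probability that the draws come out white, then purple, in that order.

2/21

Each draw changes the counts, so multiply the conditional probabilities along the sequence:
P = 8/21 × 5/20 = 40/420 = 2/21.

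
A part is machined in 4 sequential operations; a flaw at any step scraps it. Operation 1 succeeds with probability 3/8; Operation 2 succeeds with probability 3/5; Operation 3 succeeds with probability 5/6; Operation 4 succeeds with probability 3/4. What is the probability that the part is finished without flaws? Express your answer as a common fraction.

Multiplying along the chain,
P = 3/8 × 3/5 × 5/6 × 3/4 = 135/960 = 9/64.

9/64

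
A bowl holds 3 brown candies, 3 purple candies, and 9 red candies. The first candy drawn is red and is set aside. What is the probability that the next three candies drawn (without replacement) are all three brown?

1/364

With the first candy removed, 3 brown remain out of 14.
P = 3/14 × 2/13 × 1/12 = 6/2184 = 1/364.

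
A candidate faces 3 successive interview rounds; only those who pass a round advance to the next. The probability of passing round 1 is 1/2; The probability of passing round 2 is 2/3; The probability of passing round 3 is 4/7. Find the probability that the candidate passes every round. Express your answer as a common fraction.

4/21

Each stage is reached only if all earlier stages succeed, so
P = 1/2 × 2/3 × 4/7 = 8/42 = 4/21.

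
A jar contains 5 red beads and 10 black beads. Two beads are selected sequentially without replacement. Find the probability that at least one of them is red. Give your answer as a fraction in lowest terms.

P(no red) = 10/15 × 9/14 = 90/210 = 3/7.
P(at least one) = 1 − 3/7 = 4/7.

4/7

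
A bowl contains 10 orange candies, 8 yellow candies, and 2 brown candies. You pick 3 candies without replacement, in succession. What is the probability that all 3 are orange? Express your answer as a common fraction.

2/19

P(every draw is orange) = 10/20 × 9/19 × 8/18 = 720/6840 = 2/19.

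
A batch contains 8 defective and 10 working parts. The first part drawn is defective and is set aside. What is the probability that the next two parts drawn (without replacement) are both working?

45/136

After the first draw, 10 of the remaining 17 parts are working.
P = 10/17 × 9/16 = 90/272 = 45/136.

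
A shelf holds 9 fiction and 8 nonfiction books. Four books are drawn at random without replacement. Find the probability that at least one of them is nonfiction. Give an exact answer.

P(no nonfiction) = 9/17 × 8/16 × 7/15 × 6/14 = 3024/57120 = 9/170.
P(at least one) = 1 − 9/170 = 161/170.

161/170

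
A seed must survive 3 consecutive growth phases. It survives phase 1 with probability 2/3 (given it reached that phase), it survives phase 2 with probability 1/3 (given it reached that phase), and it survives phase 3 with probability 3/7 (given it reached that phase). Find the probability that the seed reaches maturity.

Multiplying along the chain,
P = 2/3 × 1/3 × 3/7 = 6/63 = 2/21.

2/21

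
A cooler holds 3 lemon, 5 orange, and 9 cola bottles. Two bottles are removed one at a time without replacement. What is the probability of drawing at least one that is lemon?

P(no lemon) = 14/17 × 13/16 = 182/272 = 91/136.
P(at least one) = 1 − 91/136 = 45/136.

45/136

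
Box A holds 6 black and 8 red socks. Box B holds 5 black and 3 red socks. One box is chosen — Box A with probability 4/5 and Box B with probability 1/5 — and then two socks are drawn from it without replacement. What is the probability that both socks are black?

From Box A: P(both black) = (6/14)(5/13) = 15/91.
From Box B: P(both black) = (5/8)(4/7) = 5/14.
Total probability = (4/5)(15/91) + (1/5)(5/14) = 37/182.

37/182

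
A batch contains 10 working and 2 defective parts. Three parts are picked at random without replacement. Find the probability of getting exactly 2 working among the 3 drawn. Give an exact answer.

9/22

One ordering (working drawn first) has probability 10/12 × 9/11 × 2/10 = 180/1320 = 3/22.
There are C(3,2) = 3 such orderings, each equally likely, so P = 3 × 3/22 = 9/22.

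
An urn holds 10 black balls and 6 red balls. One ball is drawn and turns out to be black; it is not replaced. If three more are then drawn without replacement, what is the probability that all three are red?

After the first draw, 6 of the remaining 15 balls are red.
P = 6/15 × 5/14 × 4/13 = 120/2730 = 4/91.

4/91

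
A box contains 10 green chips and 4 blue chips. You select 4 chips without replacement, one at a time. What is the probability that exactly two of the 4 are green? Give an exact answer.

One ordering (green drawn first) has probability 10/14 × 9/13 × 4/12 × 3/11 = 1080/24024 = 45/1001.
There are C(4,2) = 6 such orderings, each equally likely, so P = 6 × 45/1001 = 270/1001.

270/1001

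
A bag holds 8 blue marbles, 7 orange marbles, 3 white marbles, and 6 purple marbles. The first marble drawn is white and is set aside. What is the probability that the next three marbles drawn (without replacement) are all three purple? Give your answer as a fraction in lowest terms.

With the first marble removed, 6 purple remain out of 23.
P = 6/23 × 5/22 × 4/21 = 120/10626 = 20/1771.

20/1771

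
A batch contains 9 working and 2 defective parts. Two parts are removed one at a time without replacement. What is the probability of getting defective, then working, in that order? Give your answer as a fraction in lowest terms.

9/55

Chain rule:
P = 2/11 × 9/10 = 18/110 = 9/55.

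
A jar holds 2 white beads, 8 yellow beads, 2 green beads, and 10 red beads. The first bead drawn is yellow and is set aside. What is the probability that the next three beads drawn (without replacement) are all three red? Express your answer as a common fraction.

12/133

With the first bead removed, 10 red remain out of 21.
P = 10/21 × 9/20 × 8/19 = 720/7980 = 12/133.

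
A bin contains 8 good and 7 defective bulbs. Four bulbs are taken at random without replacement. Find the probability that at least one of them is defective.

P(no defective) = 8/15 × 7/14 × 6/13 × 5/12 = 1680/32760 = 2/39.
P(at least one) = 1 − 2/39 = 37/39.

37/39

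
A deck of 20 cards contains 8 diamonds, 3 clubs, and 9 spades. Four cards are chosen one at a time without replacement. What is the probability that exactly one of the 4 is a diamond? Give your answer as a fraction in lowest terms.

One ordering (a diamond drawn first) has probability 8/20 × 12/19 × 11/18 × 10/17 = 10560/116280 = 88/969.
There are C(4,1) = 4 such orderings, each equally likely, so P = 4 × 88/969 = 352/969.

352/969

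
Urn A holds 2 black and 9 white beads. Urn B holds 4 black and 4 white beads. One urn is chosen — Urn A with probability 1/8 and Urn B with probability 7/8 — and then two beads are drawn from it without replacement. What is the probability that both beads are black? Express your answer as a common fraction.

167/880

From Urn A: P(both black) = (2/11)(1/10) = 1/55.
From Urn B: P(both black) = (4/8)(3/7) = 3/14.
Total probability = (1/8)(1/55) + (7/8)(3/14) = 167/880.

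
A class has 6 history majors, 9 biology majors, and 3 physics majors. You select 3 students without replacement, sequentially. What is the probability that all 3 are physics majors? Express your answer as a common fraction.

1/816

P(all physics majors) = 3/18 × 2/17 × 1/16 = 6/4896 = 1/816.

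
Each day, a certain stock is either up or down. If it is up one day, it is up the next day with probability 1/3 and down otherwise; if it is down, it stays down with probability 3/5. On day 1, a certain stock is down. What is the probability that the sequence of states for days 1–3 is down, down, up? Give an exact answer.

6/25

Day 1 is given. For each transition, use the conditional probability from the current state:
P(down | down) = 3/5; P(up | down) = 2/5.
P = 3/5 × 2/5 = 6/25.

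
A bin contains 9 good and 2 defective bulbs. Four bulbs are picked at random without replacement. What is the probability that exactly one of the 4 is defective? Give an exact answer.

One ordering (defective drawn first) has probability 2/11 × 9/10 × 8/9 × 7/8 = 1008/7920 = 7/55.
There are C(4,1) = 4 such orderings, each equally likely, so P = 4 × 7/55 = 28/55.

28/55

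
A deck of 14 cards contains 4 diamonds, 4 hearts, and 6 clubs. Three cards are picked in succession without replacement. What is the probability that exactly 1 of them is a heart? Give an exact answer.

45/91

One ordering (a heart drawn first) has probability 4/14 × 10/13 × 9/12 = 360/2184 = 15/91.
There are C(3,1) = 3 such orderings, each equally likely, so P = 3 × 15/91 = 45/91.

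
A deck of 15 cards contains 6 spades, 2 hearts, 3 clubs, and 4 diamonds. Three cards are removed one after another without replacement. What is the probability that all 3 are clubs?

1/455

P(every draw is a club) = 3/15 × 2/14 × 1/13 = 6/2730 = 1/455.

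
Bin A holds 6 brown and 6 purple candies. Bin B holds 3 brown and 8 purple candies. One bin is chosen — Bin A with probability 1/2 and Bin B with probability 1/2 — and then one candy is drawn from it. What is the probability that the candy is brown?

17/44

From Bin A: P(brown) = 6/12.
From Bin B: P(brown) = 3/11.
Total probability = (1/2)(6/12) + (1/2)(3/11) = 17/44.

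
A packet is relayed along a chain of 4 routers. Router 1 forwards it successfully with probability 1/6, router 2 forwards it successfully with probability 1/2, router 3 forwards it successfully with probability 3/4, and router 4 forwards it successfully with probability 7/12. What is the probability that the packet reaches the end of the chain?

7/192

Each stage is reached only if all earlier stages succeed, so
P = 1/6 × 1/2 × 3/4 × 7/12 = 21/576 = 7/192.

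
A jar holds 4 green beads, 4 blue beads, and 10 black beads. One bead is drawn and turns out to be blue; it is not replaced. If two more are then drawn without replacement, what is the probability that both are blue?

After the first draw, 3 of the remaining 17 beads are blue.
P = 3/17 × 2/16 = 6/272 = 3/136.

3/136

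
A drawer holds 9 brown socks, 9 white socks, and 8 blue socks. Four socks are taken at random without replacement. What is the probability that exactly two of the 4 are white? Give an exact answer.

2448/7475

One ordering (white drawn first) has probability 9/26 × 8/25 × 17/24 × 16/23 = 19584/358800 = 408/7475.
There are C(4,2) = 6 such orderings, each equally likely, so P = 6 × 408/7475 = 2448/7475.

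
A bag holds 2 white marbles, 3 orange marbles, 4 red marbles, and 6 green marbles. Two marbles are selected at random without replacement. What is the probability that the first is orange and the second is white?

1/35

Chain rule:
P = 3/15 × 2/14 = 6/210 = 1/35.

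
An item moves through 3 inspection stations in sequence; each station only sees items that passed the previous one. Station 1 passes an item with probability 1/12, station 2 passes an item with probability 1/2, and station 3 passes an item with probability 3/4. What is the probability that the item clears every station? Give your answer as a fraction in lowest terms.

1/32

Each stage is reached only if all earlier stages succeed, so
P = 1/12 × 1/2 × 3/4 = 3/96 = 1/32.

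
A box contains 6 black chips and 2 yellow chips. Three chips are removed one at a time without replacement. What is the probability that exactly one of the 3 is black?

One ordering (black drawn first) has probability 6/8 × 2/7 × 1/6 = 12/336 = 1/28.
There are C(3,1) = 3 such orderings, each equally likely, so P = 3 × 1/28 = 3/28.

3/28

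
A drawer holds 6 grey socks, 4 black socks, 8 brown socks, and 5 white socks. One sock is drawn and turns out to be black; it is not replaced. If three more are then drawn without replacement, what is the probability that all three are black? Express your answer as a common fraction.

1/1540

With the first sock removed, 3 black remain out of 22.
P = 3/22 × 2/21 × 1/20 = 6/9240 = 1/1540.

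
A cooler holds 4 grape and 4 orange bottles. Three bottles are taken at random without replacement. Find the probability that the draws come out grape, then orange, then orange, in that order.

1/7

Each draw changes the counts, so multiply the conditional probabilities along the sequence:
P = 4/8 × 4/7 × 3/6 = 48/336 = 1/7.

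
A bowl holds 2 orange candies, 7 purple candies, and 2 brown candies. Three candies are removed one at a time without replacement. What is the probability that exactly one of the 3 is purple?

One ordering (purple drawn first) has probability 7/11 × 4/10 × 3/9 = 84/990 = 14/165.
There are C(3,1) = 3 such orderings, each equally likely, so P = 3 × 14/165 = 14/55.

14/55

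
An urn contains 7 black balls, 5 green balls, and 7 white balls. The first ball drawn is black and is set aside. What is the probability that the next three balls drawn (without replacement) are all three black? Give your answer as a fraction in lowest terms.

5/204

With the first ball removed, 6 black remain out of 18.
P = 6/18 × 5/17 × 4/16 = 120/4896 = 5/204.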